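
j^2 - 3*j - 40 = (j - 8)*(j + 5)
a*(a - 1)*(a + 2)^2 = a^4 + 3*a^3 - 4*a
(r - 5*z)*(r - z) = r^2 - 6*r*z + 5*z^2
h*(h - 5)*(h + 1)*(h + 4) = h^4 - 21*h^2 - 20*h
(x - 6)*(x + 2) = x^2 - 4*x - 12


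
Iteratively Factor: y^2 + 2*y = (y + 2)*(y)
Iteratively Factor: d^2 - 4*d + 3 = (d - 1)*(d - 3)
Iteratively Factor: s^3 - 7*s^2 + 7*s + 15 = (s - 5)*(s^2 - 2*s - 3) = (s - 5)*(s - 3)*(s + 1)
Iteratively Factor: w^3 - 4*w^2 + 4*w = (w - 2)*(w^2 - 2*w) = (w - 2)^2*(w)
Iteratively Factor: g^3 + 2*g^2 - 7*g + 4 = (g - 1)*(g^2 + 3*g - 4) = (g - 1)^2*(g + 4)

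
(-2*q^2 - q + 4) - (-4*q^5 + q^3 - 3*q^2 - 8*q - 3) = 4*q^5 - q^3 + q^2 + 7*q + 7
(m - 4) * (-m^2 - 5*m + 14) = -m^3 - m^2 + 34*m - 56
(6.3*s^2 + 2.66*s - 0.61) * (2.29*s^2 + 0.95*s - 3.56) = 14.427*s^4 + 12.0764*s^3 - 21.2979*s^2 - 10.0491*s + 2.1716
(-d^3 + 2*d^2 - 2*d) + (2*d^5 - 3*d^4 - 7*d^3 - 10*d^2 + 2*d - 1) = 2*d^5 - 3*d^4 - 8*d^3 - 8*d^2 - 1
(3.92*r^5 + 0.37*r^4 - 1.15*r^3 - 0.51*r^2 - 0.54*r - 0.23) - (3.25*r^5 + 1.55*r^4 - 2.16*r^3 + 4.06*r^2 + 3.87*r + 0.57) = 0.67*r^5 - 1.18*r^4 + 1.01*r^3 - 4.57*r^2 - 4.41*r - 0.8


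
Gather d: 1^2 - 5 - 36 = -40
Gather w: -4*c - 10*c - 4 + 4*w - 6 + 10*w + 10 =-14*c + 14*w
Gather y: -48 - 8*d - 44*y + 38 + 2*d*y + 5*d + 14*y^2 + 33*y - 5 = -3*d + 14*y^2 + y*(2*d - 11) - 15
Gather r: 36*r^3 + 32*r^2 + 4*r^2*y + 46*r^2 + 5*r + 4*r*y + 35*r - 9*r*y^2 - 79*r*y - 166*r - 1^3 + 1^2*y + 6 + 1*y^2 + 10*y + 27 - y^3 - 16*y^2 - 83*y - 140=36*r^3 + r^2*(4*y + 78) + r*(-9*y^2 - 75*y - 126) - y^3 - 15*y^2 - 72*y - 108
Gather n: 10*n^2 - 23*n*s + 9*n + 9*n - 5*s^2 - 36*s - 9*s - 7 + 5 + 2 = 10*n^2 + n*(18 - 23*s) - 5*s^2 - 45*s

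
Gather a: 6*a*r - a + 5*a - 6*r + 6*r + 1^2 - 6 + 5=a*(6*r + 4)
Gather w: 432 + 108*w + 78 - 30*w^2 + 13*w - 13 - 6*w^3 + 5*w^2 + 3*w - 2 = -6*w^3 - 25*w^2 + 124*w + 495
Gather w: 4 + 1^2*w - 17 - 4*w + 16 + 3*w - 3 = 0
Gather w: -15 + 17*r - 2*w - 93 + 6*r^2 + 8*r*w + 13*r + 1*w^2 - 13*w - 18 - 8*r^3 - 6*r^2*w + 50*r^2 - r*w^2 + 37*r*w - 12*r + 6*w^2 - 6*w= -8*r^3 + 56*r^2 + 18*r + w^2*(7 - r) + w*(-6*r^2 + 45*r - 21) - 126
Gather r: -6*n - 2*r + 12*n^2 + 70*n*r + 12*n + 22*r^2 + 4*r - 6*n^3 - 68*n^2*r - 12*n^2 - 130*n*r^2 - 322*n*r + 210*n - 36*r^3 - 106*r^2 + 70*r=-6*n^3 + 216*n - 36*r^3 + r^2*(-130*n - 84) + r*(-68*n^2 - 252*n + 72)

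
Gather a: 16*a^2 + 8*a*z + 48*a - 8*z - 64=16*a^2 + a*(8*z + 48) - 8*z - 64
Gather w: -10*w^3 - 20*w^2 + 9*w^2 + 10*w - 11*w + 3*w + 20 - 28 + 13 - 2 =-10*w^3 - 11*w^2 + 2*w + 3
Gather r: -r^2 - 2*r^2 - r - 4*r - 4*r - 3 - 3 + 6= -3*r^2 - 9*r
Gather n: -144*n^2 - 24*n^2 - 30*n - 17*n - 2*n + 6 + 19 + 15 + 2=-168*n^2 - 49*n + 42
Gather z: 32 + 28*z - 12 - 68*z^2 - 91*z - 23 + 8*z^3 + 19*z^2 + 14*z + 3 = 8*z^3 - 49*z^2 - 49*z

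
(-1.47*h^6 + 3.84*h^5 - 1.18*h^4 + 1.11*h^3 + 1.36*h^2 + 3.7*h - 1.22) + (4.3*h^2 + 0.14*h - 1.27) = -1.47*h^6 + 3.84*h^5 - 1.18*h^4 + 1.11*h^3 + 5.66*h^2 + 3.84*h - 2.49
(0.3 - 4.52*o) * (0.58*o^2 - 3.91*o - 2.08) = -2.6216*o^3 + 17.8472*o^2 + 8.2286*o - 0.624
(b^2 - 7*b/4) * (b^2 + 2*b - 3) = b^4 + b^3/4 - 13*b^2/2 + 21*b/4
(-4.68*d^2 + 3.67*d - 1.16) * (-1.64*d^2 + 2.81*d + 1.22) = 7.6752*d^4 - 19.1696*d^3 + 6.5055*d^2 + 1.2178*d - 1.4152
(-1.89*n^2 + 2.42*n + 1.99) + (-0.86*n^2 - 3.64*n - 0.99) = -2.75*n^2 - 1.22*n + 1.0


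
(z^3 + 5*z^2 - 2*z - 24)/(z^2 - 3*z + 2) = (z^2 + 7*z + 12)/(z - 1)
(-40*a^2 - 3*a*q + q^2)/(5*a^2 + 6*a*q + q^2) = (-8*a + q)/(a + q)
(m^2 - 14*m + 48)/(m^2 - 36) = (m - 8)/(m + 6)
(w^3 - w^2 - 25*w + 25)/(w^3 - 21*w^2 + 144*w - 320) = (w^2 + 4*w - 5)/(w^2 - 16*w + 64)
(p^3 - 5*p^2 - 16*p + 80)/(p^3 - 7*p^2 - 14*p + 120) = (p - 4)/(p - 6)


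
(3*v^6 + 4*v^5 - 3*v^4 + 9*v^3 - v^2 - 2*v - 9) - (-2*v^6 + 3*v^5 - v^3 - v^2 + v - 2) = 5*v^6 + v^5 - 3*v^4 + 10*v^3 - 3*v - 7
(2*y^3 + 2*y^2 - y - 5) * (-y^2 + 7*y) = -2*y^5 + 12*y^4 + 15*y^3 - 2*y^2 - 35*y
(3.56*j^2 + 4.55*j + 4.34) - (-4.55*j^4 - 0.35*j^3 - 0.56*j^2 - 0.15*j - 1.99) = 4.55*j^4 + 0.35*j^3 + 4.12*j^2 + 4.7*j + 6.33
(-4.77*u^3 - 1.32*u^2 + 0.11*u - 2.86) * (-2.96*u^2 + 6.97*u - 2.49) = 14.1192*u^5 - 29.3397*u^4 + 2.3513*u^3 + 12.5191*u^2 - 20.2081*u + 7.1214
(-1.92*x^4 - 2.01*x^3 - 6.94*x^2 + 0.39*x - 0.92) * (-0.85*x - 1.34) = 1.632*x^5 + 4.2813*x^4 + 8.5924*x^3 + 8.9681*x^2 + 0.2594*x + 1.2328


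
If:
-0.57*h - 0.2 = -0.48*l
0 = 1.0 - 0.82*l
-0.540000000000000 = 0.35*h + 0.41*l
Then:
No Solution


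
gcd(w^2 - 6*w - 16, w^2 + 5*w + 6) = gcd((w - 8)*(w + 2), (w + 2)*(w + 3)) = w + 2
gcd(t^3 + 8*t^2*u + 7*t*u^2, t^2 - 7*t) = t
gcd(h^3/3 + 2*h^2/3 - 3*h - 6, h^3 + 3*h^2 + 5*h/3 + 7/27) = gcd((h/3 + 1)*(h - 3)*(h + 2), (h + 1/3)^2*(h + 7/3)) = 1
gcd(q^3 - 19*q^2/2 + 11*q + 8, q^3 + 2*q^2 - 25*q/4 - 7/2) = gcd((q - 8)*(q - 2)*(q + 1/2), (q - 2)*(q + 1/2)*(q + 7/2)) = q^2 - 3*q/2 - 1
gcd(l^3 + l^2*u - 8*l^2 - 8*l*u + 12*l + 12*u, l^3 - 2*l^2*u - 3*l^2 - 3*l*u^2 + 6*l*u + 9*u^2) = l + u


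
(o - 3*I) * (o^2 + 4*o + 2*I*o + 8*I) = o^3 + 4*o^2 - I*o^2 + 6*o - 4*I*o + 24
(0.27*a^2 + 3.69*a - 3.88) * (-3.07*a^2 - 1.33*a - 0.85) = -0.8289*a^4 - 11.6874*a^3 + 6.7744*a^2 + 2.0239*a + 3.298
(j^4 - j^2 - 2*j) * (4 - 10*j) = -10*j^5 + 4*j^4 + 10*j^3 + 16*j^2 - 8*j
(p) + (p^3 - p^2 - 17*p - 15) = p^3 - p^2 - 16*p - 15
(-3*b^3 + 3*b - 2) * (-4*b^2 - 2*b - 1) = 12*b^5 + 6*b^4 - 9*b^3 + 2*b^2 + b + 2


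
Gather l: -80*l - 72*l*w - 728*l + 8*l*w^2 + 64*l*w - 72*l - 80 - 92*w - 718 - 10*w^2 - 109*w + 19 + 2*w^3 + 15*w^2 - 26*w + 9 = l*(8*w^2 - 8*w - 880) + 2*w^3 + 5*w^2 - 227*w - 770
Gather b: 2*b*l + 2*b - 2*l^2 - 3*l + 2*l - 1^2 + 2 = b*(2*l + 2) - 2*l^2 - l + 1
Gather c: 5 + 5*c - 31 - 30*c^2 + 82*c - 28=-30*c^2 + 87*c - 54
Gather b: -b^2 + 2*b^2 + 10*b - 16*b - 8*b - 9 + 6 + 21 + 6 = b^2 - 14*b + 24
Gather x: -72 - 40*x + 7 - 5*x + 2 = -45*x - 63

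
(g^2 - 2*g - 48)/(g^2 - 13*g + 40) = (g + 6)/(g - 5)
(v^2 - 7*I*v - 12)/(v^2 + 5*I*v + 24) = (v - 4*I)/(v + 8*I)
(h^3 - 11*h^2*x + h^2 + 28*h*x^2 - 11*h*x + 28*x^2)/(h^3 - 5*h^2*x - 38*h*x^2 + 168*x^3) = (h + 1)/(h + 6*x)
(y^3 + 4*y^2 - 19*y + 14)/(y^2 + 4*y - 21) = (y^2 - 3*y + 2)/(y - 3)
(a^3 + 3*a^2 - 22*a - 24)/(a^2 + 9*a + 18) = (a^2 - 3*a - 4)/(a + 3)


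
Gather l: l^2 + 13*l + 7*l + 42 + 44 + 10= l^2 + 20*l + 96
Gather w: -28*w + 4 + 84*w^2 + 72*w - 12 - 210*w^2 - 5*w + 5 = -126*w^2 + 39*w - 3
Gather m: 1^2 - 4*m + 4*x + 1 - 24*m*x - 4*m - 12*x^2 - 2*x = m*(-24*x - 8) - 12*x^2 + 2*x + 2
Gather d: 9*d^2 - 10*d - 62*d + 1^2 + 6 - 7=9*d^2 - 72*d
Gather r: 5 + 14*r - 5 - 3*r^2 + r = -3*r^2 + 15*r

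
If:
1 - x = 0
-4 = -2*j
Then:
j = 2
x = 1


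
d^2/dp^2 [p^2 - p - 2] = 2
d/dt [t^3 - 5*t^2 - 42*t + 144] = 3*t^2 - 10*t - 42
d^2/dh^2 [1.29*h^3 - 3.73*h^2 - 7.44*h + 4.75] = 7.74*h - 7.46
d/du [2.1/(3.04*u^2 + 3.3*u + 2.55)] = (-12.768*u - 6.93)/(3.04*u^2 + 3.3*u + 2.55)^2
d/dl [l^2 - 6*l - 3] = 2*l - 6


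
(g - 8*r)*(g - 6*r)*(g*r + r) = g^3*r - 14*g^2*r^2 + g^2*r + 48*g*r^3 - 14*g*r^2 + 48*r^3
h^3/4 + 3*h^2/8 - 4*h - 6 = (h/4 + 1)*(h - 4)*(h + 3/2)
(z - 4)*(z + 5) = z^2 + z - 20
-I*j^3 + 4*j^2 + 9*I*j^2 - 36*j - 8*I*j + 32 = (j - 8)*(j + 4*I)*(-I*j + I)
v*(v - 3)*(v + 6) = v^3 + 3*v^2 - 18*v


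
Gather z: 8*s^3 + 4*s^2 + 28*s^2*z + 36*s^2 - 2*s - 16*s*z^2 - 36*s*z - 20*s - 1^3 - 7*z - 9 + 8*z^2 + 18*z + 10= 8*s^3 + 40*s^2 - 22*s + z^2*(8 - 16*s) + z*(28*s^2 - 36*s + 11)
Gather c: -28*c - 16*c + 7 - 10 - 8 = -44*c - 11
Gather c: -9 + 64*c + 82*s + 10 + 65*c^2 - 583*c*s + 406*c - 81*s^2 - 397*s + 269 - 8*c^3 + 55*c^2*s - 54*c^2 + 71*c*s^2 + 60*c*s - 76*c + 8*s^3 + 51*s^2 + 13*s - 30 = -8*c^3 + c^2*(55*s + 11) + c*(71*s^2 - 523*s + 394) + 8*s^3 - 30*s^2 - 302*s + 240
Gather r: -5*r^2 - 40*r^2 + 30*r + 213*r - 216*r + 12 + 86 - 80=-45*r^2 + 27*r + 18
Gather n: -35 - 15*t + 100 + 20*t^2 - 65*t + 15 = 20*t^2 - 80*t + 80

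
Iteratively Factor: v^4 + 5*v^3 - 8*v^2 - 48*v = (v - 3)*(v^3 + 8*v^2 + 16*v) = (v - 3)*(v + 4)*(v^2 + 4*v) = (v - 3)*(v + 4)^2*(v)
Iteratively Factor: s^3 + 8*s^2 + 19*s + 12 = (s + 3)*(s^2 + 5*s + 4) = (s + 1)*(s + 3)*(s + 4)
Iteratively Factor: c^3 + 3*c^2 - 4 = (c + 2)*(c^2 + c - 2) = (c + 2)^2*(c - 1)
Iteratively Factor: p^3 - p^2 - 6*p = (p - 3)*(p^2 + 2*p) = p*(p - 3)*(p + 2)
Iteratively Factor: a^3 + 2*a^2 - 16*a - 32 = (a + 2)*(a^2 - 16) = (a - 4)*(a + 2)*(a + 4)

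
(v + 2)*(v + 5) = v^2 + 7*v + 10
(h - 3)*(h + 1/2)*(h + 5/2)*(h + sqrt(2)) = h^4 + sqrt(2)*h^3 - 31*h^2/4 - 31*sqrt(2)*h/4 - 15*h/4 - 15*sqrt(2)/4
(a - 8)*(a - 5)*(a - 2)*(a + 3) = a^4 - 12*a^3 + 21*a^2 + 118*a - 240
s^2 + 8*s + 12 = (s + 2)*(s + 6)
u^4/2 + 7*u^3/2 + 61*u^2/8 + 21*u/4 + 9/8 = (u/2 + 1/4)*(u + 1/2)*(u + 3)^2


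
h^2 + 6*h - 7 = (h - 1)*(h + 7)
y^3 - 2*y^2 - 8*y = y*(y - 4)*(y + 2)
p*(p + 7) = p^2 + 7*p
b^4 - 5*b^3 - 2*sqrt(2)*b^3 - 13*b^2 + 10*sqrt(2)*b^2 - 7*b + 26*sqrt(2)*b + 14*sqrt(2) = (b - 7)*(b + 1)^2*(b - 2*sqrt(2))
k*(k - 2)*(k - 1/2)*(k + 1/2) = k^4 - 2*k^3 - k^2/4 + k/2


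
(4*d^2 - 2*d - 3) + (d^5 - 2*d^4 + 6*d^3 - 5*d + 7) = d^5 - 2*d^4 + 6*d^3 + 4*d^2 - 7*d + 4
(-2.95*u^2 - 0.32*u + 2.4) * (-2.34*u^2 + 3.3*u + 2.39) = 6.903*u^4 - 8.9862*u^3 - 13.7225*u^2 + 7.1552*u + 5.736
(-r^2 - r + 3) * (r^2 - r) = -r^4 + 4*r^2 - 3*r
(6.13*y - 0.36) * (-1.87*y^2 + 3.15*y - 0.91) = -11.4631*y^3 + 19.9827*y^2 - 6.7123*y + 0.3276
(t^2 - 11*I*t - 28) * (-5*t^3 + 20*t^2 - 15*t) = -5*t^5 + 20*t^4 + 55*I*t^4 + 125*t^3 - 220*I*t^3 - 560*t^2 + 165*I*t^2 + 420*t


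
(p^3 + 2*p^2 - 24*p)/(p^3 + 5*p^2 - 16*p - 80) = p*(p + 6)/(p^2 + 9*p + 20)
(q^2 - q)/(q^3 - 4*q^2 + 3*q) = 1/(q - 3)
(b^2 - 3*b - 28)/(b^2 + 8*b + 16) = (b - 7)/(b + 4)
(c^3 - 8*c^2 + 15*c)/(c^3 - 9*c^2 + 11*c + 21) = c*(c - 5)/(c^2 - 6*c - 7)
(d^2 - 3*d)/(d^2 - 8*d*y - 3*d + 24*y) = d/(d - 8*y)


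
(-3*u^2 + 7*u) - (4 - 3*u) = -3*u^2 + 10*u - 4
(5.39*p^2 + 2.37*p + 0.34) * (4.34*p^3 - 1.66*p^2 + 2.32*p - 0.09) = 23.3926*p^5 + 1.3384*p^4 + 10.0462*p^3 + 4.4489*p^2 + 0.5755*p - 0.0306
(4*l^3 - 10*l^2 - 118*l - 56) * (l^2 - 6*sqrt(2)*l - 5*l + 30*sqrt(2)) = 4*l^5 - 24*sqrt(2)*l^4 - 30*l^4 - 68*l^3 + 180*sqrt(2)*l^3 + 534*l^2 + 408*sqrt(2)*l^2 - 3204*sqrt(2)*l + 280*l - 1680*sqrt(2)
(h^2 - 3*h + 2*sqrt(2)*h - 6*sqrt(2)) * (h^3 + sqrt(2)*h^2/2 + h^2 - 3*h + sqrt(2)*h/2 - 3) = h^5 - 2*h^4 + 5*sqrt(2)*h^4/2 - 5*sqrt(2)*h^3 - 4*h^3 - 27*sqrt(2)*h^2/2 + 2*h^2 + 3*h + 12*sqrt(2)*h + 18*sqrt(2)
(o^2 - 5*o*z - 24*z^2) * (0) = 0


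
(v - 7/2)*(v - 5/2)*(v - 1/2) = v^3 - 13*v^2/2 + 47*v/4 - 35/8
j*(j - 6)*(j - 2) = j^3 - 8*j^2 + 12*j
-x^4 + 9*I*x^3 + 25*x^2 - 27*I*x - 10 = (x - 5*I)*(x - 2*I)*(I*x + 1)^2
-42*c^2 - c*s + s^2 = (-7*c + s)*(6*c + s)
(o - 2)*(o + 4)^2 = o^3 + 6*o^2 - 32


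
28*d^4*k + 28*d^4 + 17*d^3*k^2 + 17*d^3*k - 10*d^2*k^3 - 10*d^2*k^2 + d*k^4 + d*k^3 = (-7*d + k)*(-4*d + k)*(d + k)*(d*k + d)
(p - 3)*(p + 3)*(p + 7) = p^3 + 7*p^2 - 9*p - 63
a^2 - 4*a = a*(a - 4)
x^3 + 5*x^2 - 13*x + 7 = (x - 1)^2*(x + 7)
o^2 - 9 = (o - 3)*(o + 3)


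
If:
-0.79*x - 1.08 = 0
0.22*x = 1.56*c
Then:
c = -0.19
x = -1.37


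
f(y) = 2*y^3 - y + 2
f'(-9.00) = 485.00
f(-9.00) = -1447.00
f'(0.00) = -1.00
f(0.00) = 2.00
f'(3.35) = 66.34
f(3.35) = 73.84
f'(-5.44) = 176.56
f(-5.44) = -314.54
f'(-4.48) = 119.42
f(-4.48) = -173.35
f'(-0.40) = -0.04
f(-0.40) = 2.27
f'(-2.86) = 48.08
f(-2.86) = -41.93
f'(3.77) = 84.28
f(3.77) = 105.40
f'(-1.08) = 6.00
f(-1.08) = 0.56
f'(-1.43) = 11.27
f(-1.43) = -2.42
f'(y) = 6*y^2 - 1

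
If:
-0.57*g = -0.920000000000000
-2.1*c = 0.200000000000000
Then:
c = -0.10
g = 1.61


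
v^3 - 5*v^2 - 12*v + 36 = (v - 6)*(v - 2)*(v + 3)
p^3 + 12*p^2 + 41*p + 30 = (p + 1)*(p + 5)*(p + 6)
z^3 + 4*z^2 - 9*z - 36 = (z - 3)*(z + 3)*(z + 4)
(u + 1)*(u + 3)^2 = u^3 + 7*u^2 + 15*u + 9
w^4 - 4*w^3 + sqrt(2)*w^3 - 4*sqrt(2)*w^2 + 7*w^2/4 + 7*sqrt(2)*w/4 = w*(w - 7/2)*(w - 1/2)*(w + sqrt(2))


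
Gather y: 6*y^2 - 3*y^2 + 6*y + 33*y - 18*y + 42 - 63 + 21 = 3*y^2 + 21*y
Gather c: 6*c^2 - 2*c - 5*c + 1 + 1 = 6*c^2 - 7*c + 2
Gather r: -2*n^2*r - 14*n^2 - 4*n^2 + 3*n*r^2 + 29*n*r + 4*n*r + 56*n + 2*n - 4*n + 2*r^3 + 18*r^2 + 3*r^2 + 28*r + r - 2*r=-18*n^2 + 54*n + 2*r^3 + r^2*(3*n + 21) + r*(-2*n^2 + 33*n + 27)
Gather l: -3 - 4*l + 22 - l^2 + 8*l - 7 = -l^2 + 4*l + 12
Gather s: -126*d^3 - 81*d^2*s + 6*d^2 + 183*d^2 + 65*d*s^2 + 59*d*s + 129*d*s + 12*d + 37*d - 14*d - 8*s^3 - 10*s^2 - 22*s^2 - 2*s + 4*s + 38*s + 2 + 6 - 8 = -126*d^3 + 189*d^2 + 35*d - 8*s^3 + s^2*(65*d - 32) + s*(-81*d^2 + 188*d + 40)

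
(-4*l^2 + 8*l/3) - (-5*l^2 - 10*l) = l^2 + 38*l/3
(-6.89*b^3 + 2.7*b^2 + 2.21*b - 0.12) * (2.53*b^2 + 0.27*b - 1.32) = -17.4317*b^5 + 4.9707*b^4 + 15.4151*b^3 - 3.2709*b^2 - 2.9496*b + 0.1584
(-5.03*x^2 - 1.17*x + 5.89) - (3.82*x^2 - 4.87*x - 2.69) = -8.85*x^2 + 3.7*x + 8.58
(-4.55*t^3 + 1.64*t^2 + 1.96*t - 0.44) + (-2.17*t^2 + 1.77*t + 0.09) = -4.55*t^3 - 0.53*t^2 + 3.73*t - 0.35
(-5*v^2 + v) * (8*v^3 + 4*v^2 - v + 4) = -40*v^5 - 12*v^4 + 9*v^3 - 21*v^2 + 4*v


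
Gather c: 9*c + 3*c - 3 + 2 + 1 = 12*c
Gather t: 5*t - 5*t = 0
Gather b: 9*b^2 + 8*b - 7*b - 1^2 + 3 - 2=9*b^2 + b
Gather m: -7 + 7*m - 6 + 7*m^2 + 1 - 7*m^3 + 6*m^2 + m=-7*m^3 + 13*m^2 + 8*m - 12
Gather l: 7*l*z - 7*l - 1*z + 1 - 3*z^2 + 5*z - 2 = l*(7*z - 7) - 3*z^2 + 4*z - 1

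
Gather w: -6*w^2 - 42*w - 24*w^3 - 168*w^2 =-24*w^3 - 174*w^2 - 42*w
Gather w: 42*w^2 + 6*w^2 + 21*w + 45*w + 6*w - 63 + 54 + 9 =48*w^2 + 72*w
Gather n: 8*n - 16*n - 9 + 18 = 9 - 8*n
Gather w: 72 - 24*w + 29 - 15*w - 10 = 91 - 39*w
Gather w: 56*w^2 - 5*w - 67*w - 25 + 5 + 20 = 56*w^2 - 72*w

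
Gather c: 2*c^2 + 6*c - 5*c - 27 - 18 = 2*c^2 + c - 45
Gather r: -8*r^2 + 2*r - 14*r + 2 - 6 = -8*r^2 - 12*r - 4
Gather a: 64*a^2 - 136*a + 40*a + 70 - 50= 64*a^2 - 96*a + 20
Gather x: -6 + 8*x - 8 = 8*x - 14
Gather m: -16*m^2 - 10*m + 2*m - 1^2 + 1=-16*m^2 - 8*m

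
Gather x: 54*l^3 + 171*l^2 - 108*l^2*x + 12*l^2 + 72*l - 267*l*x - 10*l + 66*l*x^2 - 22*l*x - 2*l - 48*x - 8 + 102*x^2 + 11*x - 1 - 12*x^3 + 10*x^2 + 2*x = 54*l^3 + 183*l^2 + 60*l - 12*x^3 + x^2*(66*l + 112) + x*(-108*l^2 - 289*l - 35) - 9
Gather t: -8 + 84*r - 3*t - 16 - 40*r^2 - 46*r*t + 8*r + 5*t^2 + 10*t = -40*r^2 + 92*r + 5*t^2 + t*(7 - 46*r) - 24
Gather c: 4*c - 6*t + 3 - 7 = 4*c - 6*t - 4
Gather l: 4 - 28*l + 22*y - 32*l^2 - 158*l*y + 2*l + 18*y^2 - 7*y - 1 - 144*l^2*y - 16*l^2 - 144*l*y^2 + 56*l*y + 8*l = l^2*(-144*y - 48) + l*(-144*y^2 - 102*y - 18) + 18*y^2 + 15*y + 3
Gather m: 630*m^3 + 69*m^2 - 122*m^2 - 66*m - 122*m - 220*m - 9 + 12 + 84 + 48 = 630*m^3 - 53*m^2 - 408*m + 135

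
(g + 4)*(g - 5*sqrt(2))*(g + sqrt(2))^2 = g^4 - 3*sqrt(2)*g^3 + 4*g^3 - 18*g^2 - 12*sqrt(2)*g^2 - 72*g - 10*sqrt(2)*g - 40*sqrt(2)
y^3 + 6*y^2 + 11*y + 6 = (y + 1)*(y + 2)*(y + 3)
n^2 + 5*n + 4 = (n + 1)*(n + 4)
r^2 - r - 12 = (r - 4)*(r + 3)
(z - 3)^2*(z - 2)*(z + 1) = z^4 - 7*z^3 + 13*z^2 + 3*z - 18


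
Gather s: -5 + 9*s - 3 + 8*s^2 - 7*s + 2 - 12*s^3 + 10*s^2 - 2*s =-12*s^3 + 18*s^2 - 6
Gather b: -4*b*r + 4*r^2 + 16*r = -4*b*r + 4*r^2 + 16*r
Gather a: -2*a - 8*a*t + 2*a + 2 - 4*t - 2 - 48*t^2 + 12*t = -8*a*t - 48*t^2 + 8*t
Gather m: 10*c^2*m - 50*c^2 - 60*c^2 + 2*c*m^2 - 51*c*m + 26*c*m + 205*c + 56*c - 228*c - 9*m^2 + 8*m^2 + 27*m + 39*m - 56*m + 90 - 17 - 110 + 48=-110*c^2 + 33*c + m^2*(2*c - 1) + m*(10*c^2 - 25*c + 10) + 11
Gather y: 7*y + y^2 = y^2 + 7*y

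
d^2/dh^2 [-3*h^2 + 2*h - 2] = -6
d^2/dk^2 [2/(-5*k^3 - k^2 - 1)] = 4*(-k^2*(15*k + 2)^2 + (15*k + 1)*(5*k^3 + k^2 + 1))/(5*k^3 + k^2 + 1)^3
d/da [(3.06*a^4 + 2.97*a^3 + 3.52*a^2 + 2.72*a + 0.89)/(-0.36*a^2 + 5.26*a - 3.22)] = (-2.2032*a^5 + 47.2176*a^4 - 8.16840000000001*a^3 - 9.1958*a^2 - 22.028*a - 13.4398)/(0.1296*a^4 - 3.7872*a^3 + 29.986*a^2 - 33.8744*a + 10.3684)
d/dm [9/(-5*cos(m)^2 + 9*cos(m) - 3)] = 9*(9 - 10*cos(m))*sin(m)/(5*cos(m)^2 - 9*cos(m) + 3)^2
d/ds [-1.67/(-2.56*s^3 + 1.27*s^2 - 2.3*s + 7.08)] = (-12.8256*s^2 + 4.2418*s - 3.841)/(2.56*s^3 - 1.27*s^2 + 2.3*s - 7.08)^2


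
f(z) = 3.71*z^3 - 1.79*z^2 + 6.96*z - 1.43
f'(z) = 11.13*z^2 - 3.58*z + 6.96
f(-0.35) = -4.24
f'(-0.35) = 9.58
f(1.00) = 7.45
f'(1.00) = 14.51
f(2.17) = 43.15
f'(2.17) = 51.60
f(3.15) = 118.69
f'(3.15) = 106.12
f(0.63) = 3.17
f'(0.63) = 9.12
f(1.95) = 32.84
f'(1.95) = 42.30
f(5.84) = 717.11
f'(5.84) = 365.65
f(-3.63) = -227.74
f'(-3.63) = 166.61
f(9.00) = 2620.81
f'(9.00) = 876.27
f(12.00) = 6235.21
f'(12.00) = 1566.72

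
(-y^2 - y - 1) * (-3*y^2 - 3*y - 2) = 3*y^4 + 6*y^3 + 8*y^2 + 5*y + 2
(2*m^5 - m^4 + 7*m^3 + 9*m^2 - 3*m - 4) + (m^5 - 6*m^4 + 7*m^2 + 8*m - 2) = 3*m^5 - 7*m^4 + 7*m^3 + 16*m^2 + 5*m - 6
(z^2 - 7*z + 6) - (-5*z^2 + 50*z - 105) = 6*z^2 - 57*z + 111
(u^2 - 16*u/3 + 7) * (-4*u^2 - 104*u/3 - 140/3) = -4*u^4 - 40*u^3/3 + 992*u^2/9 + 56*u/9 - 980/3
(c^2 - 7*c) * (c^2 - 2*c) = c^4 - 9*c^3 + 14*c^2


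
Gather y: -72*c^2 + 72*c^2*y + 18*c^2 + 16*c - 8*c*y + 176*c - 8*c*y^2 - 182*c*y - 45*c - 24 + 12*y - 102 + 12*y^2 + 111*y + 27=-54*c^2 + 147*c + y^2*(12 - 8*c) + y*(72*c^2 - 190*c + 123) - 99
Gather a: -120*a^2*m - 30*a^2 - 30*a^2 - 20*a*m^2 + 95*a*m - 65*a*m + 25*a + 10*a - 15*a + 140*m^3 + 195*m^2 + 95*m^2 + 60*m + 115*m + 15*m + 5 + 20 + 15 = a^2*(-120*m - 60) + a*(-20*m^2 + 30*m + 20) + 140*m^3 + 290*m^2 + 190*m + 40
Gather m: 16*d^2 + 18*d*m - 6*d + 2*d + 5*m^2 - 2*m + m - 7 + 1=16*d^2 - 4*d + 5*m^2 + m*(18*d - 1) - 6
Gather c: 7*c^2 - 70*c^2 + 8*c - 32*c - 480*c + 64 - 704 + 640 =-63*c^2 - 504*c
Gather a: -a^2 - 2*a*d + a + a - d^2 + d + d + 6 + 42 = -a^2 + a*(2 - 2*d) - d^2 + 2*d + 48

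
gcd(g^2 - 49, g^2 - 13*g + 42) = g - 7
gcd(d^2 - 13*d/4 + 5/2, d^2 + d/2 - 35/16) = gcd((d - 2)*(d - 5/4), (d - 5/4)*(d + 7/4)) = d - 5/4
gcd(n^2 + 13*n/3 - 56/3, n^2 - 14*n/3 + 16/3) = n - 8/3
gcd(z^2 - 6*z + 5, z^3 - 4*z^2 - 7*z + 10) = z^2 - 6*z + 5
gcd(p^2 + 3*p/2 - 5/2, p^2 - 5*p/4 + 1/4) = p - 1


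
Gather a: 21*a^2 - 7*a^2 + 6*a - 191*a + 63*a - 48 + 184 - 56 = 14*a^2 - 122*a + 80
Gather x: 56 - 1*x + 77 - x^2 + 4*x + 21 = -x^2 + 3*x + 154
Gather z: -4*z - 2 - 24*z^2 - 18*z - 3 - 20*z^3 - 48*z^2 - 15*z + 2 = -20*z^3 - 72*z^2 - 37*z - 3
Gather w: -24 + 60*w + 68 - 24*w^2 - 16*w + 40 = -24*w^2 + 44*w + 84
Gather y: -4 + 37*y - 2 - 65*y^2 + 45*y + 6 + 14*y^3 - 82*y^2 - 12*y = 14*y^3 - 147*y^2 + 70*y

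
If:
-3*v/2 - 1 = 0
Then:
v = -2/3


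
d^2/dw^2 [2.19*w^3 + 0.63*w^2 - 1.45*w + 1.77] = 13.14*w + 1.26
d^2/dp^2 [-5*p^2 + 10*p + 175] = -10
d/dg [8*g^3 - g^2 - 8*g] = 24*g^2 - 2*g - 8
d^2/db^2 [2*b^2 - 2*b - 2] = 4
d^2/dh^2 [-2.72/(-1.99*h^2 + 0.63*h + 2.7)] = (21.542944*h^2 - 6.820128*h - 2.72*(3.98*h - 0.63)*(7.96*h - 1.26) - 29.22912)/(-1.99*h^2 + 0.63*h + 2.7)^3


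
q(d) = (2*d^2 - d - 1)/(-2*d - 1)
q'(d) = (4*d - 1)/(-2*d - 1) + 2*(2*d^2 - d - 1)/(-2*d - 1)^2 = -1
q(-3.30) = 4.30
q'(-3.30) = -1.00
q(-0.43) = 1.43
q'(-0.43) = -1.00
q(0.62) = 0.38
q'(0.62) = -1.00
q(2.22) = -1.22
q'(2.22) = -1.00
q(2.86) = -1.86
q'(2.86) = -1.00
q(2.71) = -1.71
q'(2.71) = -1.00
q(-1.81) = 2.81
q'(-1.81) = -1.00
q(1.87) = -0.87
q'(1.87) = -1.00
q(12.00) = -11.00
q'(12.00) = -1.00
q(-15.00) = 16.00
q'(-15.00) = -1.00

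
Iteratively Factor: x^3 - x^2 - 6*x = (x + 2)*(x^2 - 3*x) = (x - 3)*(x + 2)*(x)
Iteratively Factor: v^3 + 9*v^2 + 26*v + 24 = (v + 3)*(v^2 + 6*v + 8) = (v + 2)*(v + 3)*(v + 4)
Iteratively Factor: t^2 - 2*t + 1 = (t - 1)*(t - 1)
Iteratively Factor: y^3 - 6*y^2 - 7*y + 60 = (y - 4)*(y^2 - 2*y - 15) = (y - 4)*(y + 3)*(y - 5)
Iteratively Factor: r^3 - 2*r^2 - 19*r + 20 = (r - 1)*(r^2 - r - 20) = (r - 1)*(r + 4)*(r - 5)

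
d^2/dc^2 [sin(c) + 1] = -sin(c)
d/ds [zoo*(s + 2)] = zoo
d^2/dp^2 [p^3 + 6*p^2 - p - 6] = 6*p + 12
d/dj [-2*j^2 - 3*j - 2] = -4*j - 3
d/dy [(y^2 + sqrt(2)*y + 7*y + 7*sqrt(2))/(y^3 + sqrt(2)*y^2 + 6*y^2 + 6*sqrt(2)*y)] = (-y^2 - 14*y - 42)/(y^2*(y^2 + 12*y + 36))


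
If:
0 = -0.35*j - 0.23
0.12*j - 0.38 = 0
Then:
No Solution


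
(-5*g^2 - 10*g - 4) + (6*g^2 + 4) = g^2 - 10*g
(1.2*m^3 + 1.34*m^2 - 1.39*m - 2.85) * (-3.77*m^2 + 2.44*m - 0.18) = -4.524*m^5 - 2.1238*m^4 + 8.2939*m^3 + 7.1117*m^2 - 6.7038*m + 0.513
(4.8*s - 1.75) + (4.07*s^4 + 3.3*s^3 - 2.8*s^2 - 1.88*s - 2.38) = 4.07*s^4 + 3.3*s^3 - 2.8*s^2 + 2.92*s - 4.13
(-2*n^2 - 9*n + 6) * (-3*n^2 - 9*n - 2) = 6*n^4 + 45*n^3 + 67*n^2 - 36*n - 12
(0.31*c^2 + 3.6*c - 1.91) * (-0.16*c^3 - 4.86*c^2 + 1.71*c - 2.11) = -0.0496*c^5 - 2.0826*c^4 - 16.6603*c^3 + 14.7845*c^2 - 10.8621*c + 4.0301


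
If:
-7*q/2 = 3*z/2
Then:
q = -3*z/7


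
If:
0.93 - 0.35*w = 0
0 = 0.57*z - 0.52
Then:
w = 2.66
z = 0.91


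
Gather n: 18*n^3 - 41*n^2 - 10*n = 18*n^3 - 41*n^2 - 10*n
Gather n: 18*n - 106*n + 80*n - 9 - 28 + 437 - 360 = 40 - 8*n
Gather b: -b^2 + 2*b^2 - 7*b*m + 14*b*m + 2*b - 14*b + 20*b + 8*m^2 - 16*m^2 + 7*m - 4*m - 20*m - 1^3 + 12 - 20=b^2 + b*(7*m + 8) - 8*m^2 - 17*m - 9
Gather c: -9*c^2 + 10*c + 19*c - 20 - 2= -9*c^2 + 29*c - 22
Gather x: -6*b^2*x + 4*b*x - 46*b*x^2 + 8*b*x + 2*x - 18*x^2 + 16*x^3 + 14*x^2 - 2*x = 16*x^3 + x^2*(-46*b - 4) + x*(-6*b^2 + 12*b)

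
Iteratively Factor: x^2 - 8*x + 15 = (x - 5)*(x - 3)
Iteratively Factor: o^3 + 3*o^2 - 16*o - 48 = (o + 3)*(o^2 - 16) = (o - 4)*(o + 3)*(o + 4)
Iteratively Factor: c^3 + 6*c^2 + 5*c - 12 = (c + 3)*(c^2 + 3*c - 4) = (c + 3)*(c + 4)*(c - 1)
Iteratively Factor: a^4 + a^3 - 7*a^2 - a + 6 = (a - 2)*(a^3 + 3*a^2 - a - 3) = (a - 2)*(a - 1)*(a^2 + 4*a + 3) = (a - 2)*(a - 1)*(a + 1)*(a + 3)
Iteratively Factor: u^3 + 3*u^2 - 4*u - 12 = (u - 2)*(u^2 + 5*u + 6) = (u - 2)*(u + 2)*(u + 3)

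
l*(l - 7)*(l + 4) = l^3 - 3*l^2 - 28*l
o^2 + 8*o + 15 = (o + 3)*(o + 5)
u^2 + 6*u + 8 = (u + 2)*(u + 4)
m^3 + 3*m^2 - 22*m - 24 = (m - 4)*(m + 1)*(m + 6)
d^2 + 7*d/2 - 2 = (d - 1/2)*(d + 4)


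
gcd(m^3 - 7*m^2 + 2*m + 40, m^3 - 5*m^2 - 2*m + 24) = m^2 - 2*m - 8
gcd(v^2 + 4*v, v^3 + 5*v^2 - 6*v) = v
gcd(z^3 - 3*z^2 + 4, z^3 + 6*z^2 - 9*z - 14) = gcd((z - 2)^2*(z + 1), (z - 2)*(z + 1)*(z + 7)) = z^2 - z - 2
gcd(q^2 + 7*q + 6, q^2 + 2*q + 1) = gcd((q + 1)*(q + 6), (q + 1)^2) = q + 1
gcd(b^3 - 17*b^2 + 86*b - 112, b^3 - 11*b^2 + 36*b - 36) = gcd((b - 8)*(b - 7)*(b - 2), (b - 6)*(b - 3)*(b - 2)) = b - 2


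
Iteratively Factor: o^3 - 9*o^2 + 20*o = (o)*(o^2 - 9*o + 20) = o*(o - 4)*(o - 5)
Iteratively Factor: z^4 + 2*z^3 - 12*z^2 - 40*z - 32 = (z + 2)*(z^3 - 12*z - 16) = (z + 2)^2*(z^2 - 2*z - 8) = (z + 2)^3*(z - 4)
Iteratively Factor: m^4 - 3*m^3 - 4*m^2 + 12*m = (m + 2)*(m^3 - 5*m^2 + 6*m) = (m - 2)*(m + 2)*(m^2 - 3*m) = (m - 3)*(m - 2)*(m + 2)*(m)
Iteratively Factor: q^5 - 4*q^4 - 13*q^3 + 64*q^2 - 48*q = (q + 4)*(q^4 - 8*q^3 + 19*q^2 - 12*q) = (q - 1)*(q + 4)*(q^3 - 7*q^2 + 12*q) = (q - 4)*(q - 1)*(q + 4)*(q^2 - 3*q) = (q - 4)*(q - 3)*(q - 1)*(q + 4)*(q)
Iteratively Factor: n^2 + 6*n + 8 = (n + 4)*(n + 2)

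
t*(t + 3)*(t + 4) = t^3 + 7*t^2 + 12*t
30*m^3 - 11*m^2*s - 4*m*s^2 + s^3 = (-5*m + s)*(-2*m + s)*(3*m + s)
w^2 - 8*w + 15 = (w - 5)*(w - 3)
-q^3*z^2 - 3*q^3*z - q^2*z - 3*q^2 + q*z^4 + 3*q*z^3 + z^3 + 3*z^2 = (-q + z)*(q + z)*(z + 3)*(q*z + 1)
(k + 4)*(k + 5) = k^2 + 9*k + 20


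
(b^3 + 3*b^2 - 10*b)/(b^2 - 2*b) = b + 5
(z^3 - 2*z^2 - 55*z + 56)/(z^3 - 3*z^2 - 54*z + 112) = (z - 1)/(z - 2)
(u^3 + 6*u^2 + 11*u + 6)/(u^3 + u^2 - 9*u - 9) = (u + 2)/(u - 3)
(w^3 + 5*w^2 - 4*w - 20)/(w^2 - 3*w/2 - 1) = 2*(w^2 + 7*w + 10)/(2*w + 1)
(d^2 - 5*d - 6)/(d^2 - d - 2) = (d - 6)/(d - 2)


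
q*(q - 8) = q^2 - 8*q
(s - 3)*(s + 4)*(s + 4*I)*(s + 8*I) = s^4 + s^3 + 12*I*s^3 - 44*s^2 + 12*I*s^2 - 32*s - 144*I*s + 384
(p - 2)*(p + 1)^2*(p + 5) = p^4 + 5*p^3 - 3*p^2 - 17*p - 10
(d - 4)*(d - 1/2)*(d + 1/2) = d^3 - 4*d^2 - d/4 + 1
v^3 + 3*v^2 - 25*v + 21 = (v - 3)*(v - 1)*(v + 7)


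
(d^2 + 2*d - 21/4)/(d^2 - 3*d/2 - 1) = (-4*d^2 - 8*d + 21)/(2*(-2*d^2 + 3*d + 2))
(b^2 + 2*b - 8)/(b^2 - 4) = (b + 4)/(b + 2)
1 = 1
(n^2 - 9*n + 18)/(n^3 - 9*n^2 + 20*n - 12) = (n - 3)/(n^2 - 3*n + 2)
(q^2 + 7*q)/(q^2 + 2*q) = (q + 7)/(q + 2)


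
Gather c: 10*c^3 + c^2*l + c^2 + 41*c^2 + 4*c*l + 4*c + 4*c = 10*c^3 + c^2*(l + 42) + c*(4*l + 8)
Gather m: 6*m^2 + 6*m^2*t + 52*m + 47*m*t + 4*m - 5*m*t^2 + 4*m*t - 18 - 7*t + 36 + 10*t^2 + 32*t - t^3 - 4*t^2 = m^2*(6*t + 6) + m*(-5*t^2 + 51*t + 56) - t^3 + 6*t^2 + 25*t + 18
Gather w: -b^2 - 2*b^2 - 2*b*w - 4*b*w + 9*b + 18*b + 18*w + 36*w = -3*b^2 + 27*b + w*(54 - 6*b)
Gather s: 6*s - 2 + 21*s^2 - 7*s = 21*s^2 - s - 2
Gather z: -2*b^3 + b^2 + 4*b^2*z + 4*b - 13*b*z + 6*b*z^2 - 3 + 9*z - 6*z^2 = -2*b^3 + b^2 + 4*b + z^2*(6*b - 6) + z*(4*b^2 - 13*b + 9) - 3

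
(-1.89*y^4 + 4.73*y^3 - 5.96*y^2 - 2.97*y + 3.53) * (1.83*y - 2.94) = -3.4587*y^5 + 14.2125*y^4 - 24.813*y^3 + 12.0873*y^2 + 15.1917*y - 10.3782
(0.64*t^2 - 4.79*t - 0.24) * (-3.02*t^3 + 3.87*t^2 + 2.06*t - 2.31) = -1.9328*t^5 + 16.9426*t^4 - 16.4941*t^3 - 12.2746*t^2 + 10.5705*t + 0.5544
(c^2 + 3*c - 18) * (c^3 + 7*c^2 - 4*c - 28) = c^5 + 10*c^4 - c^3 - 166*c^2 - 12*c + 504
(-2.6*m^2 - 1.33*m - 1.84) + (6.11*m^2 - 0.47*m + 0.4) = 3.51*m^2 - 1.8*m - 1.44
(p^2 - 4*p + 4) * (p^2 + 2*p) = p^4 - 2*p^3 - 4*p^2 + 8*p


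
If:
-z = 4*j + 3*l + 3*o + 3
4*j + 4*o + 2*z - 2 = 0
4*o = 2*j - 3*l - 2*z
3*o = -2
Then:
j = -1/6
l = -1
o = -2/3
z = 8/3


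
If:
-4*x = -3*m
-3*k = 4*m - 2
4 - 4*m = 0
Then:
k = -2/3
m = 1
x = 3/4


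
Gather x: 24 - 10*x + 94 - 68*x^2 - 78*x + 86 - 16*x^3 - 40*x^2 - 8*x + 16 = -16*x^3 - 108*x^2 - 96*x + 220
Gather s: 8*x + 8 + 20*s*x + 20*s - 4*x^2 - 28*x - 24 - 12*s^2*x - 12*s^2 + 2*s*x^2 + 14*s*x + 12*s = s^2*(-12*x - 12) + s*(2*x^2 + 34*x + 32) - 4*x^2 - 20*x - 16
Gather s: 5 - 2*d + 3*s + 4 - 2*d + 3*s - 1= -4*d + 6*s + 8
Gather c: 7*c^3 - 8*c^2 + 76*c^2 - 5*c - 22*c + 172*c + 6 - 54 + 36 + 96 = 7*c^3 + 68*c^2 + 145*c + 84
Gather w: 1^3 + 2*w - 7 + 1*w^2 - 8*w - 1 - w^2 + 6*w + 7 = 0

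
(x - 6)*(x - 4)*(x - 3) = x^3 - 13*x^2 + 54*x - 72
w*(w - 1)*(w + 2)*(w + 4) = w^4 + 5*w^3 + 2*w^2 - 8*w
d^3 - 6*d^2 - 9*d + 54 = (d - 6)*(d - 3)*(d + 3)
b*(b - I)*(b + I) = b^3 + b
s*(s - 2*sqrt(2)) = s^2 - 2*sqrt(2)*s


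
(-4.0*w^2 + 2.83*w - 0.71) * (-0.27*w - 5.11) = 1.08*w^3 + 19.6759*w^2 - 14.2696*w + 3.6281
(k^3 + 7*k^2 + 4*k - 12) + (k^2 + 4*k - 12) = k^3 + 8*k^2 + 8*k - 24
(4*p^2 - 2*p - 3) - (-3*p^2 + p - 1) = 7*p^2 - 3*p - 2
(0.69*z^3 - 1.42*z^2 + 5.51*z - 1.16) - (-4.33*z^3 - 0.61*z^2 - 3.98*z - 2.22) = 5.02*z^3 - 0.81*z^2 + 9.49*z + 1.06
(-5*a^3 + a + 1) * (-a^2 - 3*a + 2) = 5*a^5 + 15*a^4 - 11*a^3 - 4*a^2 - a + 2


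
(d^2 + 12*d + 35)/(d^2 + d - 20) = (d + 7)/(d - 4)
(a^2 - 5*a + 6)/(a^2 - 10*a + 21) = (a - 2)/(a - 7)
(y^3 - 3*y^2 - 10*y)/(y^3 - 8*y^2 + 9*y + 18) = y*(y^2 - 3*y - 10)/(y^3 - 8*y^2 + 9*y + 18)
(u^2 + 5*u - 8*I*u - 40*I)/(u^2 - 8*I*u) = (u + 5)/u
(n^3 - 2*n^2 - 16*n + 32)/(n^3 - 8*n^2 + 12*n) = (n^2 - 16)/(n*(n - 6))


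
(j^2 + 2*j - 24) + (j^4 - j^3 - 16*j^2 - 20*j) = j^4 - j^3 - 15*j^2 - 18*j - 24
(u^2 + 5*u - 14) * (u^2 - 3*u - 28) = u^4 + 2*u^3 - 57*u^2 - 98*u + 392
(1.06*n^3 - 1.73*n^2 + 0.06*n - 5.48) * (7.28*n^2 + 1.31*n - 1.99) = 7.7168*n^5 - 11.2058*n^4 - 3.9389*n^3 - 36.3731*n^2 - 7.2982*n + 10.9052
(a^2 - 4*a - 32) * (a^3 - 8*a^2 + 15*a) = a^5 - 12*a^4 + 15*a^3 + 196*a^2 - 480*a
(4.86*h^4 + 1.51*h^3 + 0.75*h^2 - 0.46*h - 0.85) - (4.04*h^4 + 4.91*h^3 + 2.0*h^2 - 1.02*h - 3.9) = 0.82*h^4 - 3.4*h^3 - 1.25*h^2 + 0.56*h + 3.05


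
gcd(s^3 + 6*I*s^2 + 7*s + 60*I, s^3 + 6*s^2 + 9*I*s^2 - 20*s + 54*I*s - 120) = s^2 + 9*I*s - 20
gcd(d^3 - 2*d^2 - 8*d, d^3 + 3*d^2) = d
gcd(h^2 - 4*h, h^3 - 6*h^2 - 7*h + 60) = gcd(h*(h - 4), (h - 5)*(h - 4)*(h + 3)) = h - 4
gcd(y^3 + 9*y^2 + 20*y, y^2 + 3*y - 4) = y + 4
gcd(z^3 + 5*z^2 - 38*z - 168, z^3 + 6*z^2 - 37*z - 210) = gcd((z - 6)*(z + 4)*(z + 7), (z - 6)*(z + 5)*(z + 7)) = z^2 + z - 42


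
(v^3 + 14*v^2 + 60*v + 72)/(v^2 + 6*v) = v + 8 + 12/v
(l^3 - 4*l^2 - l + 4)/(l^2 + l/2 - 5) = 2*(l^3 - 4*l^2 - l + 4)/(2*l^2 + l - 10)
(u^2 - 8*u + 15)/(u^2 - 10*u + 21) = (u - 5)/(u - 7)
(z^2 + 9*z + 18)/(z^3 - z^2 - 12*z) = (z + 6)/(z*(z - 4))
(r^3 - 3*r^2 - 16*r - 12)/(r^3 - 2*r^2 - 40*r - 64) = (r^2 - 5*r - 6)/(r^2 - 4*r - 32)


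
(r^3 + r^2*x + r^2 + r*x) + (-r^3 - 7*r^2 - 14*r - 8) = r^2*x - 6*r^2 + r*x - 14*r - 8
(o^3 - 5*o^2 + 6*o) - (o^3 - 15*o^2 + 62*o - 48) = 10*o^2 - 56*o + 48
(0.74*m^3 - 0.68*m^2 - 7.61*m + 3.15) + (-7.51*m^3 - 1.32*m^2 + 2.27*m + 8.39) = -6.77*m^3 - 2.0*m^2 - 5.34*m + 11.54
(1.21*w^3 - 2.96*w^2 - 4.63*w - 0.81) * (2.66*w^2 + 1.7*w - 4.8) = 3.2186*w^5 - 5.8166*w^4 - 23.1558*w^3 + 4.1824*w^2 + 20.847*w + 3.888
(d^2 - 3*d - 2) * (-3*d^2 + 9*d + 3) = -3*d^4 + 18*d^3 - 18*d^2 - 27*d - 6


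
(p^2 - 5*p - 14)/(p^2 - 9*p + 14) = (p + 2)/(p - 2)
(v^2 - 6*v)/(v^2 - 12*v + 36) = v/(v - 6)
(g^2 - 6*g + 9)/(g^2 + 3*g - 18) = (g - 3)/(g + 6)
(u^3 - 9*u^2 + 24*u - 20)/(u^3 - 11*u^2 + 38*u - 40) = (u - 2)/(u - 4)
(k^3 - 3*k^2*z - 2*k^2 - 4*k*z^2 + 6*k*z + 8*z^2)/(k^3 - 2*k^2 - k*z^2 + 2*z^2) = (-k + 4*z)/(-k + z)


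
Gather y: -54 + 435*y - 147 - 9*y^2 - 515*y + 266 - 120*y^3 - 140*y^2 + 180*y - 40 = -120*y^3 - 149*y^2 + 100*y + 25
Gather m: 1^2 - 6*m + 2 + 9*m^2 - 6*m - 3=9*m^2 - 12*m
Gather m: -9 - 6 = -15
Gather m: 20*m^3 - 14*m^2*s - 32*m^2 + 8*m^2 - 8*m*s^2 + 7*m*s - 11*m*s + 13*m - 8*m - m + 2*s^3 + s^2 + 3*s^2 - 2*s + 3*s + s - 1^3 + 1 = 20*m^3 + m^2*(-14*s - 24) + m*(-8*s^2 - 4*s + 4) + 2*s^3 + 4*s^2 + 2*s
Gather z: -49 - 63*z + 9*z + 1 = -54*z - 48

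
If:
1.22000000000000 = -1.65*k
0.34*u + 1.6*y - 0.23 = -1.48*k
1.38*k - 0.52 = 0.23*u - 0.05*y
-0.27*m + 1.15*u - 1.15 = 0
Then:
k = -0.74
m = -30.79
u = -6.23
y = 2.15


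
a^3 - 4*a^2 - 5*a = a*(a - 5)*(a + 1)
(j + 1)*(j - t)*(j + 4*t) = j^3 + 3*j^2*t + j^2 - 4*j*t^2 + 3*j*t - 4*t^2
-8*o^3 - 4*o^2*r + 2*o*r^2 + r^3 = (-2*o + r)*(2*o + r)^2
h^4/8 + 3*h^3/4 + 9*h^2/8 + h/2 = h*(h/4 + 1)*(h/2 + 1/2)*(h + 1)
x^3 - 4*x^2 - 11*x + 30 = (x - 5)*(x - 2)*(x + 3)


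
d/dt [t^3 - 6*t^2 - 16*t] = 3*t^2 - 12*t - 16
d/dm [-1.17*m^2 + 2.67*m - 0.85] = 2.67 - 2.34*m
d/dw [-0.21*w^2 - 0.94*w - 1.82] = -0.42*w - 0.94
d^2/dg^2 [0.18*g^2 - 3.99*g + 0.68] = 0.360000000000000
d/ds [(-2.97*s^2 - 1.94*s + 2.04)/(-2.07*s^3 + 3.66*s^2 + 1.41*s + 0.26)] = (-6.1479*s^4 - 8.0316*s^3 + 15.5811*s^2 - 16.4772*s - 3.3808)/(4.2849*s^6 - 15.1524*s^5 + 7.5582*s^4 + 9.2448*s^3 + 3.8913*s^2 + 0.7332*s + 0.0676)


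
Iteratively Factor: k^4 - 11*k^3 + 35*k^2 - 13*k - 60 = (k - 3)*(k^3 - 8*k^2 + 11*k + 20) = (k - 4)*(k - 3)*(k^2 - 4*k - 5) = (k - 5)*(k - 4)*(k - 3)*(k + 1)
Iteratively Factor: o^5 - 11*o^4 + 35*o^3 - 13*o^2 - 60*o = (o - 3)*(o^4 - 8*o^3 + 11*o^2 + 20*o) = (o - 4)*(o - 3)*(o^3 - 4*o^2 - 5*o) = o*(o - 4)*(o - 3)*(o^2 - 4*o - 5) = o*(o - 5)*(o - 4)*(o - 3)*(o + 1)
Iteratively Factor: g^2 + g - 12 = (g - 3)*(g + 4)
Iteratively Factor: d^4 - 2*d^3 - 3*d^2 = (d - 3)*(d^3 + d^2) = d*(d - 3)*(d^2 + d) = d*(d - 3)*(d + 1)*(d)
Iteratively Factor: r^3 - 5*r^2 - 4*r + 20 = (r - 2)*(r^2 - 3*r - 10) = (r - 2)*(r + 2)*(r - 5)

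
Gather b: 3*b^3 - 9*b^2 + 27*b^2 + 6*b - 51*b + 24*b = 3*b^3 + 18*b^2 - 21*b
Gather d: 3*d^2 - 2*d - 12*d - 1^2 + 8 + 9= 3*d^2 - 14*d + 16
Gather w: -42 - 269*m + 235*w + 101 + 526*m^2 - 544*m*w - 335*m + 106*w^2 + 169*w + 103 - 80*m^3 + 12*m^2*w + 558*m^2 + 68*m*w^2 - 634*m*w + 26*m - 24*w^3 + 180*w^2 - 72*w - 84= -80*m^3 + 1084*m^2 - 578*m - 24*w^3 + w^2*(68*m + 286) + w*(12*m^2 - 1178*m + 332) + 78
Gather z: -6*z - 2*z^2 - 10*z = -2*z^2 - 16*z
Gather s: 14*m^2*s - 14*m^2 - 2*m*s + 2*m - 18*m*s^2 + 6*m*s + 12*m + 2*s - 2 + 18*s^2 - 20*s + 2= -14*m^2 + 14*m + s^2*(18 - 18*m) + s*(14*m^2 + 4*m - 18)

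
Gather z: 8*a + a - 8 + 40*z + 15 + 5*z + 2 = 9*a + 45*z + 9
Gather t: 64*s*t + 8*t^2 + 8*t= 8*t^2 + t*(64*s + 8)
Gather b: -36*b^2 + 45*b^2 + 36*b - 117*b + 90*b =9*b^2 + 9*b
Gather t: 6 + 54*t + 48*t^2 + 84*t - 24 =48*t^2 + 138*t - 18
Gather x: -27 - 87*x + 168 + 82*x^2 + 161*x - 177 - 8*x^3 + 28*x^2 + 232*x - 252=-8*x^3 + 110*x^2 + 306*x - 288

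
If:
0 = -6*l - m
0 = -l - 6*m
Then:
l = 0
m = 0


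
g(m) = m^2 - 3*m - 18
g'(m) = 2*m - 3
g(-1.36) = -12.07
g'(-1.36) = -5.72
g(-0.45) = -16.45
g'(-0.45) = -3.90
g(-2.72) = -2.44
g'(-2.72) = -8.44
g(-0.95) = -14.25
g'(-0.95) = -4.90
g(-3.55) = 5.25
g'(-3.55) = -10.10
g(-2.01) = -7.93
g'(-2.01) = -7.02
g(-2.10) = -7.29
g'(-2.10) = -7.20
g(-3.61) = 5.86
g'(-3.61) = -10.22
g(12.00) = 90.00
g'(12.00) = 21.00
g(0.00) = -18.00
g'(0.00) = -3.00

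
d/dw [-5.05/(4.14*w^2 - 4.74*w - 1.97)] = (41.814*w - 23.937)/(-4.14*w^2 + 4.74*w + 1.97)^2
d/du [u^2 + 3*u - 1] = 2*u + 3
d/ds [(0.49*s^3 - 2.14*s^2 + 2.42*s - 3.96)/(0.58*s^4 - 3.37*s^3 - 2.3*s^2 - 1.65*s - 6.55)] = (-0.2842*s^6 + 2.4824*s^5 - 12.5496*s^4 + 23.881*s^3 - 40.5671*s^2 + 9.81800000000001*s - 22.385)/(0.3364*s^8 - 3.9092*s^7 + 8.6889*s^6 + 13.588*s^5 + 8.813*s^4 + 51.737*s^3 + 32.8525*s^2 + 21.615*s + 42.9025)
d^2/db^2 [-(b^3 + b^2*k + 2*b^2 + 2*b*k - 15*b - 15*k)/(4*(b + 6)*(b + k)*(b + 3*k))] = (3*b^3*k + 4*b^3 + 54*b^2*k + 45*b^2 + 243*b*k + 270*b - 81*k^2 + 486*k + 540)/(2*(b^6 + 9*b^5*k + 18*b^5 + 27*b^4*k^2 + 162*b^4*k + 108*b^4 + 27*b^3*k^3 + 486*b^3*k^2 + 972*b^3*k + 216*b^3 + 486*b^2*k^3 + 2916*b^2*k^2 + 1944*b^2*k + 2916*b*k^3 + 5832*b*k^2 + 5832*k^3))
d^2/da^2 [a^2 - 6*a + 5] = 2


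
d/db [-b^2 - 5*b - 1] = -2*b - 5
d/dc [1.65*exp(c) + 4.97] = 1.65*exp(c)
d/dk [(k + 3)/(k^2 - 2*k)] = (-k^2 - 6*k + 6)/(k^2*(k^2 - 4*k + 4))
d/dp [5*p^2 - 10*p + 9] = 10*p - 10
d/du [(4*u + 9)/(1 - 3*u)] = 31/(3*u - 1)^2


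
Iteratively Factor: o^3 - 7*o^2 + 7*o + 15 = (o - 3)*(o^2 - 4*o - 5) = (o - 5)*(o - 3)*(o + 1)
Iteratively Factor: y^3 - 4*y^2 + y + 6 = (y - 3)*(y^2 - y - 2) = (y - 3)*(y - 2)*(y + 1)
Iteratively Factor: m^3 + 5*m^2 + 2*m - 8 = (m - 1)*(m^2 + 6*m + 8) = (m - 1)*(m + 2)*(m + 4)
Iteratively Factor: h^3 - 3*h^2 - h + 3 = (h - 1)*(h^2 - 2*h - 3) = (h - 3)*(h - 1)*(h + 1)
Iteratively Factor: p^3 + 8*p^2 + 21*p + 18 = (p + 3)*(p^2 + 5*p + 6) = (p + 3)^2*(p + 2)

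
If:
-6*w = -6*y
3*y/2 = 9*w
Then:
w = 0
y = 0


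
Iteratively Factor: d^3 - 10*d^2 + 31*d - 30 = (d - 2)*(d^2 - 8*d + 15) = (d - 3)*(d - 2)*(d - 5)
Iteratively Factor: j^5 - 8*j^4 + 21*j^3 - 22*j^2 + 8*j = (j - 1)*(j^4 - 7*j^3 + 14*j^2 - 8*j) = (j - 1)^2*(j^3 - 6*j^2 + 8*j) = (j - 2)*(j - 1)^2*(j^2 - 4*j) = (j - 4)*(j - 2)*(j - 1)^2*(j)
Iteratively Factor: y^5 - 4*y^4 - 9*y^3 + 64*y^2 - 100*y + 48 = (y - 1)*(y^4 - 3*y^3 - 12*y^2 + 52*y - 48) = (y - 2)*(y - 1)*(y^3 - y^2 - 14*y + 24) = (y - 3)*(y - 2)*(y - 1)*(y^2 + 2*y - 8) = (y - 3)*(y - 2)*(y - 1)*(y + 4)*(y - 2)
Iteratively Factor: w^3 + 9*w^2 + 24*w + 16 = (w + 1)*(w^2 + 8*w + 16) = (w + 1)*(w + 4)*(w + 4)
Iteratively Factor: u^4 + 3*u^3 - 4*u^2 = (u + 4)*(u^3 - u^2) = u*(u + 4)*(u^2 - u) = u^2*(u + 4)*(u - 1)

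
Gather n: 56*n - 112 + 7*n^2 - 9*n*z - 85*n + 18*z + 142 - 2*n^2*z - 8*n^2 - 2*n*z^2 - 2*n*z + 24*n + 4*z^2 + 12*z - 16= n^2*(-2*z - 1) + n*(-2*z^2 - 11*z - 5) + 4*z^2 + 30*z + 14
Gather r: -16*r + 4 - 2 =2 - 16*r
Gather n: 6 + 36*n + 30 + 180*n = 216*n + 36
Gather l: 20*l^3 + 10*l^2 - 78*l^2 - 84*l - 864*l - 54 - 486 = 20*l^3 - 68*l^2 - 948*l - 540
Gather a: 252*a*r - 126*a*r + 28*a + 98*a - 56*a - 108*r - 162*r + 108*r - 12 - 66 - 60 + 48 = a*(126*r + 70) - 162*r - 90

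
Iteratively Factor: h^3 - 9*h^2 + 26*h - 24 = (h - 4)*(h^2 - 5*h + 6) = (h - 4)*(h - 2)*(h - 3)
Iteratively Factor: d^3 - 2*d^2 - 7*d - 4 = (d + 1)*(d^2 - 3*d - 4) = (d - 4)*(d + 1)*(d + 1)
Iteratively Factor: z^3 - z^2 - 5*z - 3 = (z + 1)*(z^2 - 2*z - 3) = (z - 3)*(z + 1)*(z + 1)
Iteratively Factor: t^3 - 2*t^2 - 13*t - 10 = (t + 2)*(t^2 - 4*t - 5) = (t - 5)*(t + 2)*(t + 1)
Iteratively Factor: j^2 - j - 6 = (j - 3)*(j + 2)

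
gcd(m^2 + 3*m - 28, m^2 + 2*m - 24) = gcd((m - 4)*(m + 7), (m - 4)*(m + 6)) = m - 4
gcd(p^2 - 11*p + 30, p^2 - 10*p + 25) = p - 5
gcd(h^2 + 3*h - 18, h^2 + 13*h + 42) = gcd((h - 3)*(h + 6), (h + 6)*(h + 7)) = h + 6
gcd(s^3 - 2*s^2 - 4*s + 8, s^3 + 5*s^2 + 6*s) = s + 2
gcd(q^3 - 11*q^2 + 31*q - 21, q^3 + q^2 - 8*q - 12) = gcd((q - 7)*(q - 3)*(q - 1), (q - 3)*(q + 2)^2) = q - 3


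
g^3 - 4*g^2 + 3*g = g*(g - 3)*(g - 1)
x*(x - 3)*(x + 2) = x^3 - x^2 - 6*x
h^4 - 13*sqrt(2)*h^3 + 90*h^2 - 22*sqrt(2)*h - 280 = (h - 7*sqrt(2))*(h - 5*sqrt(2))*(h - 2*sqrt(2))*(h + sqrt(2))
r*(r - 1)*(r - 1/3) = r^3 - 4*r^2/3 + r/3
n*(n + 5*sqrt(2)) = n^2 + 5*sqrt(2)*n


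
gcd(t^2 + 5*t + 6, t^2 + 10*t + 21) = t + 3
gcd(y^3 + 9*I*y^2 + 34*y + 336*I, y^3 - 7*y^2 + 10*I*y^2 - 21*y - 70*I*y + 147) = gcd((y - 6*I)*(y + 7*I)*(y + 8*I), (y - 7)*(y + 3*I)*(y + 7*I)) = y + 7*I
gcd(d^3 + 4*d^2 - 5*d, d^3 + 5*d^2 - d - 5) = d^2 + 4*d - 5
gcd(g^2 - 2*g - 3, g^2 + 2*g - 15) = g - 3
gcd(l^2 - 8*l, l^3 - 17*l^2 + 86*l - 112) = l - 8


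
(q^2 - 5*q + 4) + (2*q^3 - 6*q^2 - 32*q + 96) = 2*q^3 - 5*q^2 - 37*q + 100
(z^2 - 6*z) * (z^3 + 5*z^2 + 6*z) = z^5 - z^4 - 24*z^3 - 36*z^2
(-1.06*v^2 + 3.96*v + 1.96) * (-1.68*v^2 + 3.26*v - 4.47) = 1.7808*v^4 - 10.1084*v^3 + 14.355*v^2 - 11.3116*v - 8.7612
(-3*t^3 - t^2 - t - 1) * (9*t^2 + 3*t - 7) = -27*t^5 - 18*t^4 + 9*t^3 - 5*t^2 + 4*t + 7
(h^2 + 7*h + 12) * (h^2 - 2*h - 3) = h^4 + 5*h^3 - 5*h^2 - 45*h - 36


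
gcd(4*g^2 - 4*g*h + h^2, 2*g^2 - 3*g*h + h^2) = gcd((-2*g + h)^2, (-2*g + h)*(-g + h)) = 2*g - h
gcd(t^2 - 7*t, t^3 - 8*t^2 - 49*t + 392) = t - 7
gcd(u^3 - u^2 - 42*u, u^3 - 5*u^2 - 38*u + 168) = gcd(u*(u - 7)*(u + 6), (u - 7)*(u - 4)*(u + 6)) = u^2 - u - 42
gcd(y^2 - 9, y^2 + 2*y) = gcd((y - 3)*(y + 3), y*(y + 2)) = 1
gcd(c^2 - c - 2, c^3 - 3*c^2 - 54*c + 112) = c - 2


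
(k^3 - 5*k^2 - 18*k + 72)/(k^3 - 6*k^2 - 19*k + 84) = (k - 6)/(k - 7)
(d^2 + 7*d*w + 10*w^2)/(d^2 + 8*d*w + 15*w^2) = (d + 2*w)/(d + 3*w)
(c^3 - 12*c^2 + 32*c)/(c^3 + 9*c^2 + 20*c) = (c^2 - 12*c + 32)/(c^2 + 9*c + 20)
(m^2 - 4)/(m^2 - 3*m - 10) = (m - 2)/(m - 5)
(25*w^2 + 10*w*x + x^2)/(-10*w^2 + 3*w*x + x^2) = (5*w + x)/(-2*w + x)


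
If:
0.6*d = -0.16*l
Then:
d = -0.266666666666667*l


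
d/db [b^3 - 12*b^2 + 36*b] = 3*b^2 - 24*b + 36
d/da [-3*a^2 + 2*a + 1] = 2 - 6*a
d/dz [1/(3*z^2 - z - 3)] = (1 - 6*z)/(-3*z^2 + z + 3)^2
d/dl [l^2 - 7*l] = 2*l - 7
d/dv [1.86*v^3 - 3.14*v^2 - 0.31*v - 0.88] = 5.58*v^2 - 6.28*v - 0.31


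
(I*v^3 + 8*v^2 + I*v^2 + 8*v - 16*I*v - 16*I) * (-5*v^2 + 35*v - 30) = -5*I*v^5 - 40*v^4 + 30*I*v^4 + 240*v^3 + 85*I*v^3 + 40*v^2 - 510*I*v^2 - 240*v - 80*I*v + 480*I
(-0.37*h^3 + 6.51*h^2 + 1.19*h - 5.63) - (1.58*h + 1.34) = -0.37*h^3 + 6.51*h^2 - 0.39*h - 6.97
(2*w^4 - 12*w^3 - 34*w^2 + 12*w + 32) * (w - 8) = 2*w^5 - 28*w^4 + 62*w^3 + 284*w^2 - 64*w - 256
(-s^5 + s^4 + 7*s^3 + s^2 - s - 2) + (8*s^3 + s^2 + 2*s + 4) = -s^5 + s^4 + 15*s^3 + 2*s^2 + s + 2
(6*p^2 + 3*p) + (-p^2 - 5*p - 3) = 5*p^2 - 2*p - 3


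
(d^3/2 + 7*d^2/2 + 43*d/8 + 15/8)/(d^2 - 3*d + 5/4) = (4*d^3 + 28*d^2 + 43*d + 15)/(2*(4*d^2 - 12*d + 5))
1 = 1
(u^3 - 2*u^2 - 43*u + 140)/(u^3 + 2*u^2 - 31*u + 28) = (u - 5)/(u - 1)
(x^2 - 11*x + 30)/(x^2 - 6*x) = (x - 5)/x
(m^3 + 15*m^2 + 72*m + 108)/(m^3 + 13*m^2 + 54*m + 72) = (m + 6)/(m + 4)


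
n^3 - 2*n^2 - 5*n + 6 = (n - 3)*(n - 1)*(n + 2)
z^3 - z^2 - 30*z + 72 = (z - 4)*(z - 3)*(z + 6)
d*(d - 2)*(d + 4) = d^3 + 2*d^2 - 8*d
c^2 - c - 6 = (c - 3)*(c + 2)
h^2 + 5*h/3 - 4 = (h - 4/3)*(h + 3)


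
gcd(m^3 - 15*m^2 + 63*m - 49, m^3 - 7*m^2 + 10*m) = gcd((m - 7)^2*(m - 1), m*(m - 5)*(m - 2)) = 1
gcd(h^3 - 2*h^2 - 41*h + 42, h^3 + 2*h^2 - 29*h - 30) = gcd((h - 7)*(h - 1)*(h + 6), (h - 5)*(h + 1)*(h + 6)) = h + 6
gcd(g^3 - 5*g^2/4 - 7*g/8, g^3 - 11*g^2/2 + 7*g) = g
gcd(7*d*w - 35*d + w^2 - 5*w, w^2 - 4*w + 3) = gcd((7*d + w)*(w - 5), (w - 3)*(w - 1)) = 1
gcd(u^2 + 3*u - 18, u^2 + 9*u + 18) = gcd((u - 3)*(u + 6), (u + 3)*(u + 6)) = u + 6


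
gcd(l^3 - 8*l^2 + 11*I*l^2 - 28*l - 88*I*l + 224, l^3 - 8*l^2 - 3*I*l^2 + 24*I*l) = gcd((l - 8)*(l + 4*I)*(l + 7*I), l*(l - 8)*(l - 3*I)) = l - 8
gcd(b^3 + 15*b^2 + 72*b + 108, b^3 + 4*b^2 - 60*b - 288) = b^2 + 12*b + 36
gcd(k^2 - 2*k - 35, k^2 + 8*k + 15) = k + 5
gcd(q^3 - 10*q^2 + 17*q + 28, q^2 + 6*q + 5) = q + 1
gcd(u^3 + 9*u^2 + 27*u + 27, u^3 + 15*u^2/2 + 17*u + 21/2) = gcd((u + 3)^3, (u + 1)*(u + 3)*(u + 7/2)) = u + 3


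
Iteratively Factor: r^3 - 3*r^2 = (r)*(r^2 - 3*r) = r^2*(r - 3)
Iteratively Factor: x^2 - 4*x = (x)*(x - 4)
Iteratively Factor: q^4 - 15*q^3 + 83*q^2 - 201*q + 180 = (q - 4)*(q^3 - 11*q^2 + 39*q - 45) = (q - 4)*(q - 3)*(q^2 - 8*q + 15) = (q - 5)*(q - 4)*(q - 3)*(q - 3)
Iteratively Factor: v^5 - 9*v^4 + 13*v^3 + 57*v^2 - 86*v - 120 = (v - 3)*(v^4 - 6*v^3 - 5*v^2 + 42*v + 40) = (v - 5)*(v - 3)*(v^3 - v^2 - 10*v - 8) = (v - 5)*(v - 4)*(v - 3)*(v^2 + 3*v + 2) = (v - 5)*(v - 4)*(v - 3)*(v + 2)*(v + 1)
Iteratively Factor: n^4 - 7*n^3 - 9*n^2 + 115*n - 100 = (n - 1)*(n^3 - 6*n^2 - 15*n + 100) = (n - 1)*(n + 4)*(n^2 - 10*n + 25) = (n - 5)*(n - 1)*(n + 4)*(n - 5)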